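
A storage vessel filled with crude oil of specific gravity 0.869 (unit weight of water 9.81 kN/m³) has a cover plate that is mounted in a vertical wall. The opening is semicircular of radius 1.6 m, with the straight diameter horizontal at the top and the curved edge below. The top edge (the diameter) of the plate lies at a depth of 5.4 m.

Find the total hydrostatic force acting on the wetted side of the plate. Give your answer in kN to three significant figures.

F ≈ 208 kN

γ = 0.869 × 9.81 = 8.52489 kN/m³.
The centroid of a semicircle lies 4r/(3π) = 0.679061 m from the diameter, here below the top edge, so the centroid depth is h_c = 5.4 + 0.679061 = 6.07906 m.
A = πr²/2 = π × 1.6²/2 = 4.02124 m².
Resultant F = γ·h_c·A = 8.52489 × 6.07906 × 4.02124 = 208.394 kN.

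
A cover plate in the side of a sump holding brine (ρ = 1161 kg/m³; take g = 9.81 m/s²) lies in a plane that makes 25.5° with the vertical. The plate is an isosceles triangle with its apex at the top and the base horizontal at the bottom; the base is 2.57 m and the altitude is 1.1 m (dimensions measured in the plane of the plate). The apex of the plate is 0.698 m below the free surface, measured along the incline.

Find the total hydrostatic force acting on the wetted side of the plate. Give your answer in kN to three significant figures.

F ≈ 20.8 kN

γ = ρg = 1161 × 9.81 / 1000 = 11.38941 kN/m³.
The plate makes 25.5° with the vertical, i.e. θ = 90° − 25.5° = 64.5° to the horizontal. Measuring y along the incline from the free-surface line, vertical depth h = y·sinθ with sinθ = 0.902585.
With the apex up, the centroid sits 2h/3 = 2 × 1.1/3 = 0.733333 m below the apex, so y_c = 0.698 + 0.733333 = 1.43133 m and h_c = 1.43133 × 0.902585 = 1.2919 m.
A = ½ × 2.57 × 1.1 = 1.4135 m².
Resultant F = γ·h_c·A = 11.38941 × 1.2919 × 1.4135 = 20.7982 kN.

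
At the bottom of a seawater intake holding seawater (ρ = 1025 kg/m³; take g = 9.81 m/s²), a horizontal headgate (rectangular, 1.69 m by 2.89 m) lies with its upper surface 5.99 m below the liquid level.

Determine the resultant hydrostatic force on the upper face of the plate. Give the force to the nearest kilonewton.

γ = ρg = 1025 × 9.81 / 1000 = 10.05525 kN/m³.
The plate is horizontal, so pressure is uniform at p = γ·h = 10.05525 × 5.99 = 60.2309 kN/m².
A = 1.69 × 2.89 = 4.8841 m².
F = p·A = 60.2309 × 4.8841 = 294.174 kN.

F ≈ 294 kN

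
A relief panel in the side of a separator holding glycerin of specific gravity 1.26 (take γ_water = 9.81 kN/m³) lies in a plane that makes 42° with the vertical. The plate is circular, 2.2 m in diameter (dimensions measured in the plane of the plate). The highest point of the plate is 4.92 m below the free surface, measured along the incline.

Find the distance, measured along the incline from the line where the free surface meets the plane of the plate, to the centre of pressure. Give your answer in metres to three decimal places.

γ = 1.26 × 9.81 = 12.3606 kN/m³.
The plate makes 42° with the vertical, i.e. θ = 90° − 42° = 48° to the horizontal. Measuring y along the incline from the free-surface line, vertical depth h = y·sinθ with sinθ = 0.743145.
The centroid is at the centre, 1.1 m below the top of the plate, so y_c = 4.92 + 1.1 = 6.02 m and h_c = 6.02 × 0.743145 = 4.47373 m.
A = π(1.1)² = 3.80133 m².
Resultant F = γ·h_c·A = 12.3606 × 4.47373 × 3.80133 = 210.206 kN.
I_c = πr⁴/4 = π × 1.1⁴/4 = 1.1499 m⁴.
Centre of pressure: y_p = y_c + I_c/(y_c·A) = 6.02 + 1.1499/(6.02 × 3.80133) = 6.02 + 0.0502491 = 6.07025 m along the plane.

y_p = 6.070 m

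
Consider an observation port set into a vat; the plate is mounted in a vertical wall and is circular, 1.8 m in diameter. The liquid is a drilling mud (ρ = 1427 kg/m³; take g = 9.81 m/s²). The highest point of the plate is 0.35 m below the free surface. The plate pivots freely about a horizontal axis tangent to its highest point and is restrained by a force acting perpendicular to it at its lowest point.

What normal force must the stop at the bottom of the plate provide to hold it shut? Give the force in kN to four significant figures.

γ = ρg = 1427 × 9.81 / 1000 = 13.99887 kN/m³.
The centroid is at the centre, 0.9 m below the top of the plate, so the centroid depth is h_c = 0.35 + 0.9 = 1.25 m.
A = π(0.9)² = 2.54469 m².
Resultant F = γ·h_c·A = 13.99887 × 1.25 × 2.54469 = 44.5285 kN.
I_c = πr⁴/4 = π × 0.9⁴/4 = 0.5153 m⁴.
Centre of pressure: y_p = y_c + I_c/(y_c·A) = 1.25 + 0.5153/(1.25 × 2.54469) = 1.25 + 0.162 = 1.412 m along the plane.
The resultant acts 0.9 + 0.162 = 1.062 m (along the plate) below the hinge at the top edge, so the moment about the hinge is M = F × 1.062 = 44.5285 × 1.062 = 47.2893 kN·m.
A normal force at the bottom, 1.8 m from the hinge, must supply this moment: P = 47.2893/1.8 = 26.2718 kN.

P ≈ 26.27 kN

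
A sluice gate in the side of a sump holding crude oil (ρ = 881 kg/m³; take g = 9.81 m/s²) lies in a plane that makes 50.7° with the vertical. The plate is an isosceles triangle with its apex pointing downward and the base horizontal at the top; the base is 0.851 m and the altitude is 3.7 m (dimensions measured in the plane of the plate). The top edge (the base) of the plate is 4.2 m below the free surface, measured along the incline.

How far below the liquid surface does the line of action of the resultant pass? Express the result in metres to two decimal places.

γ = ρg = 881 × 9.81 / 1000 = 8.64261 kN/m³.
The plate makes 50.7° with the vertical, i.e. θ = 90° − 50.7° = 39.3° to the horizontal. Measuring y along the incline from the free-surface line, vertical depth h = y·sinθ with sinθ = 0.633381.
With the apex down, the centroid sits h/3 = 3.7/3 = 1.23333 m below the base (the top edge), so y_c = 4.2 + 1.23333 = 5.43333 m and h_c = 5.43333 × 0.633381 = 3.44137 m.
A = ½ × 0.851 × 3.7 = 1.57435 m².
Resultant F = γ·h_c·A = 8.64261 × 3.44137 × 1.57435 = 46.825 kN.
I_c = b·h³/36 = 0.851 × 3.7³/36 = 1.19738 m⁴.
Centre of pressure: y_p = y_c + I_c/(y_c·A) = 5.43333 + 1.19738/(5.43333 × 1.57435) = 5.43333 + 0.13998 = 5.57331 m along the plane.
Vertically, h_p = y_p·sinθ = 5.57331 × 0.633381 = 3.53003 m.

h_p = 3.53 m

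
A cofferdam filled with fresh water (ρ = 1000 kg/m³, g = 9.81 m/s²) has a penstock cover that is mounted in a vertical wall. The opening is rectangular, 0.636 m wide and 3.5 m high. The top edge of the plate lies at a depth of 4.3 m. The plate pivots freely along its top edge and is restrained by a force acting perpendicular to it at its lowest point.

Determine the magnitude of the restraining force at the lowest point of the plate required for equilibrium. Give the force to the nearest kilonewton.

P ≈ 72 kN

γ = ρg = 1000 × 9.81 = 9810 N/m³ = 9.81 kN/m³.
The centroid lies 3.5/2 = 1.75 m below the top edge, so the centroid depth is h_c = 4.3 + 1.75 = 6.05 m.
A = 0.636 × 3.5 = 2.226 m².
Resultant F = γ·h_c·A = 9.81 × 6.05 × 2.226 = 132.114 kN.
I_c = b·h³/12 = 0.636 × 3.5³/12 = 2.27237 m⁴.
Centre of pressure: y_p = y_c + I_c/(y_c·A) = 6.05 + 2.27237/(6.05 × 2.226) = 6.05 + 0.168732 = 6.21873 m along the plane.
The resultant acts 1.75 + 0.168732 = 1.91873 m (along the plate) below the hinge at the top edge, so the moment about the hinge is M = F × 1.91873 = 132.114 × 1.91873 = 253.491 kN·m.
A normal force at the bottom, 3.5 m from the hinge, must supply this moment: P = 253.491/3.5 = 72.426 kN.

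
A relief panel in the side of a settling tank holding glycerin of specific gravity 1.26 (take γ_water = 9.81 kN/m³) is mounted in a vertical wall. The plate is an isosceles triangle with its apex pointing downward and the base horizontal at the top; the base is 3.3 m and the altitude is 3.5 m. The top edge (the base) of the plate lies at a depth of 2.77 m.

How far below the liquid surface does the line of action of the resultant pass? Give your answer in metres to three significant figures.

γ = 1.26 × 9.81 = 12.3606 kN/m³.
With the apex down, the centroid sits h/3 = 3.5/3 = 1.16667 m below the base (the top edge), so the centroid depth is h_c = 2.77 + 1.16667 = 3.93667 m.
A = ½ × 3.3 × 3.5 = 5.775 m².
Resultant F = γ·h_c·A = 12.3606 × 3.93667 × 5.775 = 281.009 kN.
I_c = b·h³/36 = 3.3 × 3.5³/36 = 3.93021 m⁴.
Centre of pressure: y_p = y_c + I_c/(y_c·A) = 3.93667 + 3.93021/(3.93667 × 5.775) = 3.93667 + 0.172876 = 4.10955 m along the plane.

h_p = 4.11 m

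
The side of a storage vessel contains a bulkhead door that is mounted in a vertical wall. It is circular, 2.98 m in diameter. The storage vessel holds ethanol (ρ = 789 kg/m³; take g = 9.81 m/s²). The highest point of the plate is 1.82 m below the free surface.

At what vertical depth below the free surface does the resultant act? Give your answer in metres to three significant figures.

γ = ρg = 789 × 9.81 / 1000 = 7.74009 kN/m³.
The centroid is at the centre, 1.49 m below the top of the plate, so the centroid depth is h_c = 1.82 + 1.49 = 3.31 m.
A = π(1.49)² = 6.97465 m².
Resultant F = γ·h_c·A = 7.74009 × 3.31 × 6.97465 = 178.688 kN.
I_c = πr⁴/4 = π × 1.49⁴/4 = 3.87111 m⁴.
Centre of pressure: y_p = y_c + I_c/(y_c·A) = 3.31 + 3.87111/(3.31 × 6.97465) = 3.31 + 0.167681 = 3.47768 m along the plane.

h_p = 3.48 m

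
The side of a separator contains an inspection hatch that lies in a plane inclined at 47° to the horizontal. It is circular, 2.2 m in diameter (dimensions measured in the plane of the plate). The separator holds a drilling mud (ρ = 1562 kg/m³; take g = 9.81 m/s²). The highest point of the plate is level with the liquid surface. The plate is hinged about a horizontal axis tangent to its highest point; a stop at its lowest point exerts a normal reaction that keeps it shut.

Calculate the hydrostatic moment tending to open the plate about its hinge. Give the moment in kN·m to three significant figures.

M ≈ 64.4 kN·m

γ = ρg = 1562 × 9.81 / 1000 = 15.32322 kN/m³.
Let θ = 47° be the plate's angle to the horizontal; measure y along the incline from where the plane meets the free surface. Vertical depth h = y·sinθ with sinθ = 0.731354.
The centroid is at the centre, 1.1 m below the top of the plate, so y_c = 1.1 m and h_c = 1.1 × 0.731354 = 0.804489 m.
A = π(1.1)² = 3.80133 m².
Resultant F = γ·h_c·A = 15.32322 × 0.804489 × 3.80133 = 46.8604 kN.
I_c = πr⁴/4 = π × 1.1⁴/4 = 1.1499 m⁴.
Centre of pressure: y_p = y_c + I_c/(y_c·A) = 1.1 + 1.1499/(1.1 × 3.80133) = 1.1 + 0.274999 = 1.375 m along the plane.
The resultant acts 1.1 + 0.274999 = 1.375 m (along the plate) below the hinge at the top edge, so the moment about the hinge is M = F × 1.375 = 46.8604 × 1.375 = 64.433 kN·m.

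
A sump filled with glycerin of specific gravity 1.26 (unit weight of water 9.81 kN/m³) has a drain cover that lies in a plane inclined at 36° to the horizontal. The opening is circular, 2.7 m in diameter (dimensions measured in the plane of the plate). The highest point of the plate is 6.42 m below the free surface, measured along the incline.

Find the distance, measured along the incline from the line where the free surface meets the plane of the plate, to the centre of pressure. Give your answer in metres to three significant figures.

γ = 1.26 × 9.81 = 12.3606 kN/m³.
Let θ = 36° be the plate's angle to the horizontal; measure y along the incline from where the plane meets the free surface. Vertical depth h = y·sinθ with sinθ = 0.587785.
The centroid is at the centre, 1.35 m below the top of the plate, so y_c = 6.42 + 1.35 = 7.77 m and h_c = 7.77 × 0.587785 = 4.56709 m.
A = π(1.35)² = 5.72555 m².
Resultant F = γ·h_c·A = 12.3606 × 4.56709 × 5.72555 = 323.219 kN.
I_c = πr⁴/4 = π × 1.35⁴/4 = 2.6087 m⁴.
Centre of pressure: y_p = y_c + I_c/(y_c·A) = 7.77 + 2.6087/(7.77 × 5.72555) = 7.77 + 0.0586389 = 7.82864 m along the plane.

y_p = 7.83 m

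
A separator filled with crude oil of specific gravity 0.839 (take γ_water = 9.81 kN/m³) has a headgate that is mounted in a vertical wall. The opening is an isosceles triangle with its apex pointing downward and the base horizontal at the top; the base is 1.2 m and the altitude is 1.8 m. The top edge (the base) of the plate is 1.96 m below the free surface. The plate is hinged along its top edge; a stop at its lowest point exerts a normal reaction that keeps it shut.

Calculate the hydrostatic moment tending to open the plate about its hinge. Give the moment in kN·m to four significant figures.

M ≈ 15.25 kN·m

γ = 0.839 × 9.81 = 8.23059 kN/m³.
With the apex down, the centroid sits h/3 = 1.8/3 = 0.6 m below the base (the top edge), so the centroid depth is h_c = 1.96 + 0.6 = 2.56 m.
A = ½ × 1.2 × 1.8 = 1.08 m².
Resultant F = γ·h_c·A = 8.23059 × 2.56 × 1.08 = 22.7559 kN.
I_c = b·h³/36 = 1.2 × 1.8³/36 = 0.1944 m⁴.
Centre of pressure: y_p = y_c + I_c/(y_c·A) = 2.56 + 0.1944/(2.56 × 1.08) = 2.56 + 0.0703125 = 2.63031 m along the plane.
The resultant acts 0.6 + 0.0703125 = 0.670312 m (along the plate) below the hinge at the top edge, so the moment about the hinge is M = F × 0.670312 = 22.7559 × 0.670312 = 15.2536 kN·m.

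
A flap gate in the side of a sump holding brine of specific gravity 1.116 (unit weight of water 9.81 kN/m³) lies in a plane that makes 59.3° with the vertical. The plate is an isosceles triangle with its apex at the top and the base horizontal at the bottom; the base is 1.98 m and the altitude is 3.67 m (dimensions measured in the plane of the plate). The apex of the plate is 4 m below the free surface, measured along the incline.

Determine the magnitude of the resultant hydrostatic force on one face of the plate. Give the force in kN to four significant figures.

F ≈ 130.9 kN

γ = 1.116 × 9.81 = 10.94796 kN/m³.
The plate makes 59.3° with the vertical, i.e. θ = 90° − 59.3° = 30.7° to the horizontal. Measuring y along the incline from the free-surface line, vertical depth h = y·sinθ with sinθ = 0.510543.
With the apex up, the centroid sits 2h/3 = 2 × 3.67/3 = 2.44667 m below the apex, so y_c = 4 + 2.44667 = 6.44667 m and h_c = 6.44667 × 0.510543 = 3.2913 m.
A = ½ × 1.98 × 3.67 = 3.6333 m².
Resultant F = γ·h_c·A = 10.94796 × 3.2913 × 3.6333 = 130.919 kN.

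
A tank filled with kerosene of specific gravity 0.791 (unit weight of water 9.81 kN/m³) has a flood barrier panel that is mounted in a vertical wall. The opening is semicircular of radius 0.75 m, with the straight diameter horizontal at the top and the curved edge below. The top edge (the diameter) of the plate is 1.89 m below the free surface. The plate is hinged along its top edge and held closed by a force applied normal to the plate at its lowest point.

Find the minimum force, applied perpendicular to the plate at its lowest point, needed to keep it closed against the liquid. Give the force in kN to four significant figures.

γ = 0.791 × 9.81 = 7.75971 kN/m³.
The centroid of a semicircle lies 4r/(3π) = 0.31831 m from the diameter, here below the top edge, so the centroid depth is h_c = 1.89 + 0.31831 = 2.20831 m.
A = πr²/2 = π × 0.75²/2 = 0.883573 m².
Resultant F = γ·h_c·A = 7.75971 × 2.20831 × 0.883573 = 15.1408 kN.
I_c = (π/8 − 8/(9π))·r⁴ = 0.109757 × 0.75⁴ = 0.0347278 m⁴.
Centre of pressure: y_p = y_c + I_c/(y_c·A) = 2.20831 + 0.0347278/(2.20831 × 0.883573) = 2.20831 + 0.0177981 = 2.22611 m along the plane.
The resultant acts 0.31831 + 0.0177981 = 0.336108 m (along the plate) below the hinge at the top edge, so the moment about the hinge is M = F × 0.336108 = 15.1408 × 0.336108 = 5.08894 kN·m.
A normal force at the bottom, 0.75 m from the hinge, must supply this moment: P = 5.08894/0.75 = 6.78525 kN.

P ≈ 6.785 kN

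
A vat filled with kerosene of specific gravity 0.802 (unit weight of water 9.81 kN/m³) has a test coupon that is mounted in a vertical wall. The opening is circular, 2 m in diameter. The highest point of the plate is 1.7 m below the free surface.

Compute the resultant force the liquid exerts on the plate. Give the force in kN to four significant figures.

γ = 0.802 × 9.81 = 7.86762 kN/m³.
The centroid is at the centre, 1 m below the top of the plate, so the centroid depth is h_c = 1.7 + 1 = 2.7 m.
A = π(1)² = 3.14159 m².
Resultant F = γ·h_c·A = 7.86762 × 2.7 × 3.14159 = 66.7355 kN.

F ≈ 66.74 kN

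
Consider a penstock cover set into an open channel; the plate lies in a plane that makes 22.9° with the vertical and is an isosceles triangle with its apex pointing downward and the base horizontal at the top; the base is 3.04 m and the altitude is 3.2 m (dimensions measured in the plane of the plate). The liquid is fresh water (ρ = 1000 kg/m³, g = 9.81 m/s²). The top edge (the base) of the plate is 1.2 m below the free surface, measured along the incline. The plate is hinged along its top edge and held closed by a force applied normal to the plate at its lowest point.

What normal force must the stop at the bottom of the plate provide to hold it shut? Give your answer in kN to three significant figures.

γ = ρg = 1000 × 9.81 = 9810 N/m³ = 9.81 kN/m³.
The plate makes 22.9° with the vertical, i.e. θ = 90° − 22.9° = 67.1° to the horizontal. Measuring y along the incline from the free-surface line, vertical depth h = y·sinθ with sinθ = 0.921185.
With the apex down, the centroid sits h/3 = 3.2/3 = 1.06667 m below the base (the top edge), so y_c = 1.2 + 1.06667 = 2.26667 m and h_c = 2.26667 × 0.921185 = 2.08802 m.
A = ½ × 3.04 × 3.2 = 4.864 m².
Resultant F = γ·h_c·A = 9.81 × 2.08802 × 4.864 = 99.6316 kN.
I_c = b·h³/36 = 3.04 × 3.2³/36 = 2.76708 m⁴.
Centre of pressure: y_p = y_c + I_c/(y_c·A) = 2.26667 + 2.76708/(2.26667 × 4.864) = 2.26667 + 0.25098 = 2.51765 m along the plane.
The resultant acts 1.06667 + 0.25098 = 1.31765 m (along the plate) below the hinge at the top edge, so the moment about the hinge is M = F × 1.31765 = 99.6316 × 1.31765 = 131.28 kN·m.
A normal force at the bottom, 3.2 m from the hinge, must supply this moment: P = 131.28/3.2 = 41.025 kN.

P ≈ 41.0 kN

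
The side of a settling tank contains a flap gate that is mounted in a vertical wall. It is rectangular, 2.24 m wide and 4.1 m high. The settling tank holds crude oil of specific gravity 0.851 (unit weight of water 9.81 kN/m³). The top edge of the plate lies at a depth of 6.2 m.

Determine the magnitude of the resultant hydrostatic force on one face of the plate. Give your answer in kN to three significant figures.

F ≈ 633 kN

γ = 0.851 × 9.81 = 8.34831 kN/m³.
The centroid lies 4.1/2 = 2.05 m below the top edge, so the centroid depth is h_c = 6.2 + 2.05 = 8.25 m.
A = 2.24 × 4.1 = 9.184 m².
Resultant F = γ·h_c·A = 8.34831 × 8.25 × 9.184 = 632.535 kN.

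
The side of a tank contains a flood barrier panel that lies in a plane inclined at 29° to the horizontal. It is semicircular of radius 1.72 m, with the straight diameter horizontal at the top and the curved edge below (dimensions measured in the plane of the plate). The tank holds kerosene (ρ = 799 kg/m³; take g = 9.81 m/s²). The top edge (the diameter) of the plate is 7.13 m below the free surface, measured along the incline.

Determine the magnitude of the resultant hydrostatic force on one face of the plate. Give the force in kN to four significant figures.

F ≈ 138.8 kN

γ = ρg = 799 × 9.81 / 1000 = 7.83819 kN/m³.
Let θ = 29° be the plate's angle to the horizontal; measure y along the incline from where the plane meets the free surface. Vertical depth h = y·sinθ with sinθ = 0.484810.
The centroid of a semicircle lies 4r/(3π) = 0.729991 m from the diameter, here below the top edge, so y_c = 7.13 + 0.729991 = 7.85999 m and h_c = 7.85999 × 0.484810 = 3.8106 m.
A = πr²/2 = π × 1.72²/2 = 4.64704 m².
Resultant F = γ·h_c·A = 7.83819 × 3.8106 × 4.64704 = 138.799 kN.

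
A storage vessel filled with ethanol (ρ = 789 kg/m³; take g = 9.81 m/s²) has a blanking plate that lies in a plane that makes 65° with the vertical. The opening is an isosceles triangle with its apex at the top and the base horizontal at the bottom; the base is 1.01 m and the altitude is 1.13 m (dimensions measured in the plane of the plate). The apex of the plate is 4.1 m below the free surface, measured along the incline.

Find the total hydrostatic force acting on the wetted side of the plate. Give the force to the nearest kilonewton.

γ = ρg = 789 × 9.81 / 1000 = 7.74009 kN/m³.
The plate makes 65° with the vertical, i.e. θ = 90° − 65° = 25° to the horizontal. Measuring y along the incline from the free-surface line, vertical depth h = y·sinθ with sinθ = 0.422618.
With the apex up, the centroid sits 2h/3 = 2 × 1.13/3 = 0.753333 m below the apex, so y_c = 4.1 + 0.753333 = 4.85333 m and h_c = 4.85333 × 0.422618 = 2.0511 m.
A = ½ × 1.01 × 1.13 = 0.57065 m².
Resultant F = γ·h_c·A = 7.74009 × 2.0511 × 0.57065 = 9.05947 kN.

F ≈ 9 kN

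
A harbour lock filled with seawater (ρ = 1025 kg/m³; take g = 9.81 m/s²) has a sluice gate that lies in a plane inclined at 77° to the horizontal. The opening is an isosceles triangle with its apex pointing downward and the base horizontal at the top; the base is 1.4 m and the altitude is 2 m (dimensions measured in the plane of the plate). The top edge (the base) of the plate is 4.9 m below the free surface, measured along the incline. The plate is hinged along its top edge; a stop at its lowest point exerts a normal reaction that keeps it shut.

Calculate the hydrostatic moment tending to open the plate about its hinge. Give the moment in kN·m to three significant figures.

M ≈ 54.0 kN·m

γ = ρg = 1025 × 9.81 / 1000 = 10.05525 kN/m³.
Let θ = 77° be the plate's angle to the horizontal; measure y along the incline from where the plane meets the free surface. Vertical depth h = y·sinθ with sinθ = 0.974370.
With the apex down, the centroid sits h/3 = 2/3 = 0.666667 m below the base (the top edge), so y_c = 4.9 + 0.666667 = 5.56667 m and h_c = 5.56667 × 0.974370 = 5.424 m.
A = ½ × 1.4 × 2 = 1.4 m².
Resultant F = γ·h_c·A = 10.05525 × 5.424 × 1.4 = 76.3555 kN.
I_c = b·h³/36 = 1.4 × 2³/36 = 0.311111 m⁴.
Centre of pressure: y_p = y_c + I_c/(y_c·A) = 5.56667 + 0.311111/(5.56667 × 1.4) = 5.56667 + 0.0399201 = 5.60659 m along the plane.
The resultant acts 0.666667 + 0.0399201 = 0.706587 m (along the plate) below the hinge at the top edge, so the moment about the hinge is M = F × 0.706587 = 76.3555 × 0.706587 = 53.9518 kN·m.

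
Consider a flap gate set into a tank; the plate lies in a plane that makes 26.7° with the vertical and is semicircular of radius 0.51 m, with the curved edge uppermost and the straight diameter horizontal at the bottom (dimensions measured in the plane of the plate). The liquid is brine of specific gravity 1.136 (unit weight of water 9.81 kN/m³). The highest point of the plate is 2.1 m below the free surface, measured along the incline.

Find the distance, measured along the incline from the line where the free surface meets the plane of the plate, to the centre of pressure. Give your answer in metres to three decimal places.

y_p = 2.401 m

γ = 1.136 × 9.81 = 11.14416 kN/m³.
The plate makes 26.7° with the vertical, i.e. θ = 90° − 26.7° = 63.3° to the horizontal. Measuring y along the incline from the free-surface line, vertical depth h = y·sinθ with sinθ = 0.893371.
The centroid lies 4r/(3π) = 0.216451 m above the diameter, so r − 4r/(3π) = 0.51 − 0.216451 = 0.293549 m below the topmost point, so y_c = 2.1 + 0.293549 = 2.39355 m and h_c = 2.39355 × 0.893371 = 2.13833 m.
A = πr²/2 = π × 0.51²/2 = 0.408564 m².
Resultant F = γ·h_c·A = 11.14416 × 2.13833 × 0.408564 = 9.73604 kN.
I_c = (π/8 − 8/(9π))·r⁴ = 0.109757 × 0.51⁴ = 0.00742528 m⁴.
Centre of pressure: y_p = y_c + I_c/(y_c·A) = 2.39355 + 0.00742528/(2.39355 × 0.408564) = 2.39355 + 0.00759294 = 2.40114 m along the plane.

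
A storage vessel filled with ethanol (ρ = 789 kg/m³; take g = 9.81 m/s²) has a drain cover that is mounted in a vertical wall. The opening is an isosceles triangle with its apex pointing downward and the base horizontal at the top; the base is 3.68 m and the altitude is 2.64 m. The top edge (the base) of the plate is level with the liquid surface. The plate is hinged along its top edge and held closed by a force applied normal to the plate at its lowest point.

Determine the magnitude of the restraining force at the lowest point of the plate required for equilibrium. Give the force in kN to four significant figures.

γ = ρg = 789 × 9.81 / 1000 = 7.74009 kN/m³.
With the apex down, the centroid sits h/3 = 2.64/3 = 0.88 m below the base (the top edge), so the centroid depth is h_c = 0.88 m.
A = ½ × 3.68 × 2.64 = 4.8576 m².
Resultant F = γ·h_c·A = 7.74009 × 0.88 × 4.8576 = 33.0865 kN.
I_c = b·h³/36 = 3.68 × 2.64³/36 = 1.88086 m⁴.
Centre of pressure: y_p = y_c + I_c/(y_c·A) = 0.88 + 1.88086/(0.88 × 4.8576) = 0.88 + 0.439999 = 1.32 m along the plane.
The resultant acts 0.88 + 0.439999 = 1.32 m (along the plate) below the hinge at the top edge, so the moment about the hinge is M = F × 1.32 = 33.0865 × 1.32 = 43.6742 kN·m.
A normal force at the bottom, 2.64 m from the hinge, must supply this moment: P = 43.6742/2.64 = 16.5433 kN.

P ≈ 16.54 kN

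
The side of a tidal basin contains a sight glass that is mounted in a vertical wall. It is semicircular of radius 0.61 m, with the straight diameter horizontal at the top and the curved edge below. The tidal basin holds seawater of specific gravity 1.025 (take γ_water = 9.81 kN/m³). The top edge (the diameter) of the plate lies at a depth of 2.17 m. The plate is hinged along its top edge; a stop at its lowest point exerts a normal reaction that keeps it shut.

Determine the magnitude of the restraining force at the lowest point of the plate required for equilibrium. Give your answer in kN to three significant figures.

P ≈ 6.31 kN

γ = 1.025 × 9.81 = 10.05525 kN/m³.
The centroid of a semicircle lies 4r/(3π) = 0.258892 m from the diameter, here below the top edge, so the centroid depth is h_c = 2.17 + 0.258892 = 2.42889 m.
A = πr²/2 = π × 0.61²/2 = 0.584493 m².
Resultant F = γ·h_c·A = 10.05525 × 2.42889 × 0.584493 = 14.2751 kN.
I_c = (π/8 − 8/(9π))·r⁴ = 0.109757 × 0.61⁴ = 0.0151968 m⁴.
Centre of pressure: y_p = y_c + I_c/(y_c·A) = 2.42889 + 0.0151968/(2.42889 × 0.584493) = 2.42889 + 0.0107045 = 2.43959 m along the plane.
The resultant acts 0.258892 + 0.0107045 = 0.269597 m (along the plate) below the hinge at the top edge, so the moment about the hinge is M = F × 0.269597 = 14.2751 × 0.269597 = 3.84852 kN·m.
A normal force at the bottom, 0.61 m from the hinge, must supply this moment: P = 3.84852/0.61 = 6.30905 kN.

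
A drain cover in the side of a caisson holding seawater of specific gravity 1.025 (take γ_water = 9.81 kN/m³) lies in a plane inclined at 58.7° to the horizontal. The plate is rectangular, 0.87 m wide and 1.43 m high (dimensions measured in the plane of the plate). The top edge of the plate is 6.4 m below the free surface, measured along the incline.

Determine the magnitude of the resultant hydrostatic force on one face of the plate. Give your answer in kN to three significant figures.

F ≈ 76.1 kN

γ = 1.025 × 9.81 = 10.05525 kN/m³.
Let θ = 58.7° be the plate's angle to the horizontal; measure y along the incline from where the plane meets the free surface. Vertical depth h = y·sinθ with sinθ = 0.854459.
The centroid lies 1.43/2 = 0.715 m below the top edge, so y_c = 6.4 + 0.715 = 7.115 m and h_c = 7.115 × 0.854459 = 6.07948 m.
A = 0.87 × 1.43 = 1.2441 m².
Resultant F = γ·h_c·A = 10.05525 × 6.07948 × 1.2441 = 76.0527 kN.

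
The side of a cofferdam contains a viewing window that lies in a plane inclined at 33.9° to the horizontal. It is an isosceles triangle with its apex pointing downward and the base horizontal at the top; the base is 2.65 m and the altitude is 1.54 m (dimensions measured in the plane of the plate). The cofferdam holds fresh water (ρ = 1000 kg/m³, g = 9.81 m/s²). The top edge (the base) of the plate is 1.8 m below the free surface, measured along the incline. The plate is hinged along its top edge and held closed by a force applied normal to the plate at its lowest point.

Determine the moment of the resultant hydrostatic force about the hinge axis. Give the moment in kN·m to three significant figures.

M ≈ 14.7 kN·m

γ = ρg = 1000 × 9.81 = 9810 N/m³ = 9.81 kN/m³.
Let θ = 33.9° be the plate's angle to the horizontal; measure y along the incline from where the plane meets the free surface. Vertical depth h = y·sinθ with sinθ = 0.557745.
With the apex down, the centroid sits h/3 = 1.54/3 = 0.513333 m below the base (the top edge), so y_c = 1.8 + 0.513333 = 2.31333 m and h_c = 2.31333 × 0.557745 = 1.29025 m.
A = ½ × 2.65 × 1.54 = 2.0405 m².
Resultant F = γ·h_c·A = 9.81 × 1.29025 × 2.0405 = 25.8273 kN.
I_c = b·h³/36 = 2.65 × 1.54³/36 = 0.268847 m⁴.
Centre of pressure: y_p = y_c + I_c/(y_c·A) = 2.31333 + 0.268847/(2.31333 × 2.0405) = 2.31333 + 0.0569549 = 2.37028 m along the plane.
The resultant acts 0.513333 + 0.0569549 = 0.570288 m (along the plate) below the hinge at the top edge, so the moment about the hinge is M = F × 0.570288 = 25.8273 × 0.570288 = 14.729 kN·m.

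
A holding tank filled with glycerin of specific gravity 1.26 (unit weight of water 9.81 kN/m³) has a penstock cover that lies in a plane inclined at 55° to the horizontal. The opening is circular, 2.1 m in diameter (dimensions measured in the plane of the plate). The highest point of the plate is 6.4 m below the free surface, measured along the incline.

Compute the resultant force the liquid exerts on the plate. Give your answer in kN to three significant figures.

F ≈ 261 kN

γ = 1.26 × 9.81 = 12.3606 kN/m³.
Let θ = 55° be the plate's angle to the horizontal; measure y along the incline from where the plane meets the free surface. Vertical depth h = y·sinθ with sinθ = 0.819152.
The centroid is at the centre, 1.05 m below the top of the plate, so y_c = 6.4 + 1.05 = 7.45 m and h_c = 7.45 × 0.819152 = 6.10268 m.
A = π(1.05)² = 3.46361 m².
Resultant F = γ·h_c·A = 12.3606 × 6.10268 × 3.46361 = 261.27 kN.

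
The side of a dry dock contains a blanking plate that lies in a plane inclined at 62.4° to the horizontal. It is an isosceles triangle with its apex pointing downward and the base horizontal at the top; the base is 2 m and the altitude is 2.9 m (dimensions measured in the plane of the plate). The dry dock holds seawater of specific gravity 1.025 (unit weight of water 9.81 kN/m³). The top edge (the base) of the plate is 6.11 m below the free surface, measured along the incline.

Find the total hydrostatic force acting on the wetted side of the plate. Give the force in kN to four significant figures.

F ≈ 182.9 kN

γ = 1.025 × 9.81 = 10.05525 kN/m³.
Let θ = 62.4° be the plate's angle to the horizontal; measure y along the incline from where the plane meets the free surface. Vertical depth h = y·sinθ with sinθ = 0.886204.
With the apex down, the centroid sits h/3 = 2.9/3 = 0.966667 m below the base (the top edge), so y_c = 6.11 + 0.966667 = 7.07667 m and h_c = 7.07667 × 0.886204 = 6.27137 m.
A = ½ × 2 × 2.9 = 2.9 m².
Resultant F = γ·h_c·A = 10.05525 × 6.27137 × 2.9 = 182.875 kN.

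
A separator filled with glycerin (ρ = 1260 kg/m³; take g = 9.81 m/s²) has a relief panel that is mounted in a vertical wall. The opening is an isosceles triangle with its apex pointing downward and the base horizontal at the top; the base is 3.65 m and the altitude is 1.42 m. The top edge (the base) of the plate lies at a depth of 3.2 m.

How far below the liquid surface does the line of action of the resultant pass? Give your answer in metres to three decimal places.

γ = ρg = 1260 × 9.81 / 1000 = 12.3606 kN/m³.
With the apex down, the centroid sits h/3 = 1.42/3 = 0.473333 m below the base (the top edge), so the centroid depth is h_c = 3.2 + 0.473333 = 3.67333 m.
A = ½ × 3.65 × 1.42 = 2.5915 m².
Resultant F = γ·h_c·A = 12.3606 × 3.67333 × 2.5915 = 117.666 kN.
I_c = b·h³/36 = 3.65 × 1.42³/36 = 0.290306 m⁴.
Centre of pressure: y_p = y_c + I_c/(y_c·A) = 3.67333 + 0.290306/(3.67333 × 2.5915) = 3.67333 + 0.0304961 = 3.70383 m along the plane.

h_p = 3.704 m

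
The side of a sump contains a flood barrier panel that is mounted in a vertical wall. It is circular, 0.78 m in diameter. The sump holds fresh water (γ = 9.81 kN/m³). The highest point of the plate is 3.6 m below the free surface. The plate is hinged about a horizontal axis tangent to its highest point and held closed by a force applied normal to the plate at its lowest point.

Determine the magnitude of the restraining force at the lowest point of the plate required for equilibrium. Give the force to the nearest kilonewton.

P ≈ 10 kN

γ = 9.81 kN/m³.
The centroid is at the centre, 0.39 m below the top of the plate, so the centroid depth is h_c = 3.6 + 0.39 = 3.99 m.
A = π(0.39)² = 0.477836 m².
Resultant F = γ·h_c·A = 9.81 × 3.99 × 0.477836 = 18.7034 kN.
I_c = πr⁴/4 = π × 0.39⁴/4 = 0.0181697 m⁴.
Centre of pressure: y_p = y_c + I_c/(y_c·A) = 3.99 + 0.0181697/(3.99 × 0.477836) = 3.99 + 0.00953007 = 3.99953 m along the plane.
The resultant acts 0.39 + 0.00953007 = 0.39953 m (along the plate) below the hinge at the top edge, so the moment about the hinge is M = F × 0.39953 = 18.7034 × 0.39953 = 7.47257 kN·m.
A normal force at the bottom, 0.78 m from the hinge, must supply this moment: P = 7.47257/0.78 = 9.58022 kN.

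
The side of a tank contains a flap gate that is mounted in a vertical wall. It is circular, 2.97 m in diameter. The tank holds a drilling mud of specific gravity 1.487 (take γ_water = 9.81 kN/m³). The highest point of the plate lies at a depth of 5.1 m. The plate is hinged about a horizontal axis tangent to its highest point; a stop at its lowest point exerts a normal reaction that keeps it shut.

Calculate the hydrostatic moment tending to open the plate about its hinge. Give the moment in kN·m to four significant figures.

γ = 1.487 × 9.81 = 14.58747 kN/m³.
The centroid is at the centre, 1.485 m below the top of the plate, so the centroid depth is h_c = 5.1 + 1.485 = 6.585 m.
A = π(1.485)² = 6.92792 m².
Resultant F = γ·h_c·A = 14.58747 × 6.585 × 6.92792 = 665.486 kN.
I_c = πr⁴/4 = π × 1.485⁴/4 = 3.8194 m⁴.
Centre of pressure: y_p = y_c + I_c/(y_c·A) = 6.585 + 3.8194/(6.585 × 6.92792) = 6.585 + 0.0837214 = 6.66872 m along the plane.
The resultant acts 1.485 + 0.0837214 = 1.56872 m (along the plate) below the hinge at the top edge, so the moment about the hinge is M = F × 1.56872 = 665.486 × 1.56872 = 1043.96 kN·m.

M ≈ 1044 kN·m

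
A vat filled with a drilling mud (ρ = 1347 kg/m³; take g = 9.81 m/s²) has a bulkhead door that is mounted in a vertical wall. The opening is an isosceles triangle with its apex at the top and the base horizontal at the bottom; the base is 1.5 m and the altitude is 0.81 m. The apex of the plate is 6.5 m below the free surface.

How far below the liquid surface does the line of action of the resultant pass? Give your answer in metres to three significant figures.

γ = ρg = 1347 × 9.81 / 1000 = 13.21407 kN/m³.
With the apex up, the centroid sits 2h/3 = 2 × 0.81/3 = 0.54 m below the apex, so the centroid depth is h_c = 6.5 + 0.54 = 7.04 m.
A = ½ × 1.5 × 0.81 = 0.6075 m².
Resultant F = γ·h_c·A = 13.21407 × 7.04 × 0.6075 = 56.5139 kN.
I_c = b·h³/36 = 1.5 × 0.81³/36 = 0.0221434 m⁴.
Centre of pressure: y_p = y_c + I_c/(y_c·A) = 7.04 + 0.0221434/(7.04 × 0.6075) = 7.04 + 0.00517756 = 7.04518 m along the plane.

h_p = 7.05 m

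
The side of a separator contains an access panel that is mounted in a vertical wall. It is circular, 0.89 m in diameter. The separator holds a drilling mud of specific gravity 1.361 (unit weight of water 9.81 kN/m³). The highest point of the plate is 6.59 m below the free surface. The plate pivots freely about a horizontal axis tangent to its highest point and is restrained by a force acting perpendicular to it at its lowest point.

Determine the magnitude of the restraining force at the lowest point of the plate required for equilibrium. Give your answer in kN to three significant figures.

γ = 1.361 × 9.81 = 13.35141 kN/m³.
The centroid is at the centre, 0.445 m below the top of the plate, so the centroid depth is h_c = 6.59 + 0.445 = 7.035 m.
A = π(0.445)² = 0.622114 m².
Resultant F = γ·h_c·A = 13.35141 × 7.035 × 0.622114 = 58.4334 kN.
I_c = πr⁴/4 = π × 0.445⁴/4 = 0.0307985 m⁴.
Centre of pressure: y_p = y_c + I_c/(y_c·A) = 7.035 + 0.0307985/(7.035 × 0.622114) = 7.035 + 0.00703713 = 7.04204 m along the plane.
The resultant acts 0.445 + 0.00703713 = 0.452037 m (along the plate) below the hinge at the top edge, so the moment about the hinge is M = F × 0.452037 = 58.4334 × 0.452037 = 26.4141 kN·m.
A normal force at the bottom, 0.89 m from the hinge, must supply this moment: P = 26.4141/0.89 = 29.6788 kN.

P ≈ 29.7 kN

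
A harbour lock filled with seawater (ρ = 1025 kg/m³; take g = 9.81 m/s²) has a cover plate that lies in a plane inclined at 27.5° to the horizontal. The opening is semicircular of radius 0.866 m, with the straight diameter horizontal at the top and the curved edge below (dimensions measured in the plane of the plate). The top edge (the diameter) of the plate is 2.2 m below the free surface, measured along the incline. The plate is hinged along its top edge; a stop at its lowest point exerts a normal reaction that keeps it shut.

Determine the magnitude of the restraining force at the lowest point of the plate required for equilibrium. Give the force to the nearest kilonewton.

P ≈ 6 kN

γ = ρg = 1025 × 9.81 / 1000 = 10.05525 kN/m³.
Let θ = 27.5° be the plate's angle to the horizontal; measure y along the incline from where the plane meets the free surface. Vertical depth h = y·sinθ with sinθ = 0.461749.
The centroid of a semicircle lies 4r/(3π) = 0.367542 m from the diameter, here below the top edge, so y_c = 2.2 + 0.367542 = 2.56754 m and h_c = 2.56754 × 0.461749 = 1.18556 m.
A = πr²/2 = π × 0.866²/2 = 1.17803 m².
Resultant F = γ·h_c·A = 10.05525 × 1.18556 × 1.17803 = 14.0434 kN.
I_c = (π/8 − 8/(9π))·r⁴ = 0.109757 × 0.866⁴ = 0.0617311 m⁴.
Centre of pressure: y_p = y_c + I_c/(y_c·A) = 2.56754 + 0.0617311/(2.56754 × 1.17803) = 2.56754 + 0.0204094 = 2.58795 m along the plane.
The resultant acts 0.367542 + 0.0204094 = 0.387951 m (along the plate) below the hinge at the top edge, so the moment about the hinge is M = F × 0.387951 = 14.0434 × 0.387951 = 5.44815 kN·m.
A normal force at the bottom, 0.866 m from the hinge, must supply this moment: P = 5.44815/0.866 = 6.29117 kN.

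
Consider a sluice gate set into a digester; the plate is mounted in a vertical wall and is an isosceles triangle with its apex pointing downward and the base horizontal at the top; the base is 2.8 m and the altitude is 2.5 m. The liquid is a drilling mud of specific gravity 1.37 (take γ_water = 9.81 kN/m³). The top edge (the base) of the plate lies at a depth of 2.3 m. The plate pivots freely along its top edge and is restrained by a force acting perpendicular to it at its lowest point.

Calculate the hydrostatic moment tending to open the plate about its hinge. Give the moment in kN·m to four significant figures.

M ≈ 139.2 kN·m

γ = 1.37 × 9.81 = 13.4397 kN/m³.
With the apex down, the centroid sits h/3 = 2.5/3 = 0.833333 m below the base (the top edge), so the centroid depth is h_c = 2.3 + 0.833333 = 3.13333 m.
A = ½ × 2.8 × 2.5 = 3.5 m².
Resultant F = γ·h_c·A = 13.4397 × 3.13333 × 3.5 = 147.389 kN.
I_c = b·h³/36 = 2.8 × 2.5³/36 = 1.21528 m⁴.
Centre of pressure: y_p = y_c + I_c/(y_c·A) = 3.13333 + 1.21528/(3.13333 × 3.5) = 3.13333 + 0.110816 = 3.24415 m along the plane.
The resultant acts 0.833333 + 0.110816 = 0.944149 m (along the plate) below the hinge at the top edge, so the moment about the hinge is M = F × 0.944149 = 147.389 × 0.944149 = 139.157 kN·m.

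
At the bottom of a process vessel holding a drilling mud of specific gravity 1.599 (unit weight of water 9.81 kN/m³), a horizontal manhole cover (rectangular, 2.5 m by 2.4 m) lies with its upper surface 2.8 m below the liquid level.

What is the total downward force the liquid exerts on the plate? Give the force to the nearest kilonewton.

F ≈ 264 kN

γ = 1.599 × 9.81 = 15.68619 kN/m³.
The plate is horizontal, so pressure is uniform at p = γ·h = 15.68619 × 2.8 = 43.9213 kN/m².
A = 2.5 × 2.4 = 6 m².
F = p·A = 43.9213 × 6 = 263.528 kN.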